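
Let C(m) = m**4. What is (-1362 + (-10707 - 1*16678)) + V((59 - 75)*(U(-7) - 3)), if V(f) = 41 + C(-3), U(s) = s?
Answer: -28625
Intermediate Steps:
V(f) = 122 (V(f) = 41 + (-3)**4 = 41 + 81 = 122)
(-1362 + (-10707 - 1*16678)) + V((59 - 75)*(U(-7) - 3)) = (-1362 + (-10707 - 1*16678)) + 122 = (-1362 + (-10707 - 16678)) + 122 = (-1362 - 27385) + 122 = -28747 + 122 = -28625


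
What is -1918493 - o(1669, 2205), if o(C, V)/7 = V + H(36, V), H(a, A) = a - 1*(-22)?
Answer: -1934334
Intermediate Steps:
H(a, A) = 22 + a (H(a, A) = a + 22 = 22 + a)
o(C, V) = 406 + 7*V (o(C, V) = 7*(V + (22 + 36)) = 7*(V + 58) = 7*(58 + V) = 406 + 7*V)
-1918493 - o(1669, 2205) = -1918493 - (406 + 7*2205) = -1918493 - (406 + 15435) = -1918493 - 1*15841 = -1918493 - 15841 = -1934334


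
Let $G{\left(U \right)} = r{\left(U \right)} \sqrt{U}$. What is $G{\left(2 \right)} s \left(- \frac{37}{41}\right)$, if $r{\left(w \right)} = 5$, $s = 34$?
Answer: $- \frac{6290 \sqrt{2}}{41} \approx -216.96$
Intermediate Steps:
$G{\left(U \right)} = 5 \sqrt{U}$
$G{\left(2 \right)} s \left(- \frac{37}{41}\right) = 5 \sqrt{2} \cdot 34 \left(- \frac{37}{41}\right) = 170 \sqrt{2} \left(\left(-37\right) \frac{1}{41}\right) = 170 \sqrt{2} \left(- \frac{37}{41}\right) = - \frac{6290 \sqrt{2}}{41}$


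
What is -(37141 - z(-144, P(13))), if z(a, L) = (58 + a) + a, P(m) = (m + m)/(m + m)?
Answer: -37371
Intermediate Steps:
P(m) = 1 (P(m) = (2*m)/((2*m)) = (2*m)*(1/(2*m)) = 1)
z(a, L) = 58 + 2*a
-(37141 - z(-144, P(13))) = -(37141 - (58 + 2*(-144))) = -(37141 - (58 - 288)) = -(37141 - 1*(-230)) = -(37141 + 230) = -1*37371 = -37371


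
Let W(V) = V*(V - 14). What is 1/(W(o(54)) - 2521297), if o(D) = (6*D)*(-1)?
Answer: -1/2411785 ≈ -4.1463e-7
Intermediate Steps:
o(D) = -6*D
W(V) = V*(-14 + V)
1/(W(o(54)) - 2521297) = 1/((-6*54)*(-14 - 6*54) - 2521297) = 1/(-324*(-14 - 324) - 2521297) = 1/(-324*(-338) - 2521297) = 1/(109512 - 2521297) = 1/(-2411785) = -1/2411785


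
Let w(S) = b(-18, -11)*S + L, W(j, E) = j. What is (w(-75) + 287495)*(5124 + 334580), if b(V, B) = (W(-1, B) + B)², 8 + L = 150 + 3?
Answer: 94043655360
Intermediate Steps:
L = 145 (L = -8 + (150 + 3) = -8 + 153 = 145)
b(V, B) = (-1 + B)²
w(S) = 145 + 144*S (w(S) = (-1 - 11)²*S + 145 = (-12)²*S + 145 = 144*S + 145 = 145 + 144*S)
(w(-75) + 287495)*(5124 + 334580) = ((145 + 144*(-75)) + 287495)*(5124 + 334580) = ((145 - 10800) + 287495)*339704 = (-10655 + 287495)*339704 = 276840*339704 = 94043655360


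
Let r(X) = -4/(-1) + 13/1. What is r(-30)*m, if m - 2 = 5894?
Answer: 100232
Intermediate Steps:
m = 5896 (m = 2 + 5894 = 5896)
r(X) = 17 (r(X) = -4*(-1) + 13*1 = 4 + 13 = 17)
r(-30)*m = 17*5896 = 100232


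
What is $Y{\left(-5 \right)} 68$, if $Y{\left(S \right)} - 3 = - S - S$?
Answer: $884$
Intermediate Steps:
$Y{\left(S \right)} = 3 - 2 S$
$Y{\left(-5 \right)} 68 = \left(3 - -10\right) 68 = \left(3 + 10\right) 68 = 13 \cdot 68 = 884$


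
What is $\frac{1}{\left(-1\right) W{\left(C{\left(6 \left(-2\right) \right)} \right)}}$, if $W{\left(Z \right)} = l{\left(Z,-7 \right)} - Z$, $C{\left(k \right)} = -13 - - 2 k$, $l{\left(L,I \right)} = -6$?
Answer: $- \frac{1}{31} \approx -0.032258$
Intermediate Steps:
$C{\left(k \right)} = -13 + 2 k$
$W{\left(Z \right)} = -6 - Z$
$\frac{1}{\left(-1\right) W{\left(C{\left(6 \left(-2\right) \right)} \right)}} = \frac{1}{\left(-1\right) \left(-6 - \left(-13 + 2 \cdot 6 \left(-2\right)\right)\right)} = \frac{1}{\left(-1\right) \left(-6 - \left(-13 + 2 \left(-12\right)\right)\right)} = \frac{1}{\left(-1\right) \left(-6 - \left(-13 - 24\right)\right)} = \frac{1}{\left(-1\right) \left(-6 - -37\right)} = \frac{1}{\left(-1\right) \left(-6 + 37\right)} = \frac{1}{\left(-1\right) 31} = \frac{1}{-31} = - \frac{1}{31}$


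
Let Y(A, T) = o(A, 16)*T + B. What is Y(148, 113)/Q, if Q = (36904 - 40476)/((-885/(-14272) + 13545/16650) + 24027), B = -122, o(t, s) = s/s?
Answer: 570971522709/9431223040 ≈ 60.541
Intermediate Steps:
o(t, s) = 1
Y(A, T) = -122 + T (Y(A, T) = 1*T - 122 = T - 122 = -122 + T)
Q = -9431223040/63441280301 (Q = -3572/((-885*(-1/14272) + 13545*(1/16650)) + 24027) = -3572/((885/14272 + 301/370) + 24027) = -3572/(2311661/2640320 + 24027) = -3572/63441280301/2640320 = -3572*2640320/63441280301 = -9431223040/63441280301 ≈ -0.14866)
Y(148, 113)/Q = (-122 + 113)/(-9431223040/63441280301) = -9*(-63441280301/9431223040) = 570971522709/9431223040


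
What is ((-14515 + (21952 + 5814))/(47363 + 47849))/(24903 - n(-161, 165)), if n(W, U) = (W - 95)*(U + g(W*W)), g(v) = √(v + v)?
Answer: 889711893/105748649024044 - 136538304*√2/26437162256011 ≈ 1.1096e-6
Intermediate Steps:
g(v) = √2*√v (g(v) = √(2*v) = √2*√v)
n(W, U) = (-95 + W)*(U + √2*√(W²)) (n(W, U) = (W - 95)*(U + √2*√(W*W)) = (-95 + W)*(U + √2*√(W²)))
((-14515 + (21952 + 5814))/(47363 + 47849))/(24903 - n(-161, 165)) = ((-14515 + (21952 + 5814))/(47363 + 47849))/(24903 - (-95*165 + 165*(-161) - 95*√2*√((-161)²) - 161*√2*√((-161)²))) = ((-14515 + 27766)/95212)/(24903 - (-15675 - 26565 - 95*√2*√25921 - 161*√2*√25921)) = (13251*(1/95212))/(24903 - (-15675 - 26565 - 95*√2*161 - 161*√2*161)) = 13251/(95212*(24903 - (-15675 - 26565 - 15295*√2 - 25921*√2))) = 13251/(95212*(24903 - (-42240 - 41216*√2))) = 13251/(95212*(24903 + (42240 + 41216*√2))) = 13251/(95212*(67143 + 41216*√2))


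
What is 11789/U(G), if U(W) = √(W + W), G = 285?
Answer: 11789*√570/570 ≈ 493.79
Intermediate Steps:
U(W) = √2*√W (U(W) = √(2*W) = √2*√W)
11789/U(G) = 11789/((√2*√285)) = 11789/(√570) = 11789*(√570/570) = 11789*√570/570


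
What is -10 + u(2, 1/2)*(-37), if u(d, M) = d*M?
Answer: -47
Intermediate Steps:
u(d, M) = M*d
-10 + u(2, 1/2)*(-37) = -10 + (2/2)*(-37) = -10 + ((½)*2)*(-37) = -10 + 1*(-37) = -10 - 37 = -47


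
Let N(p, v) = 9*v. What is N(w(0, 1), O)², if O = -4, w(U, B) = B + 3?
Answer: 1296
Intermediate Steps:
w(U, B) = 3 + B
N(w(0, 1), O)² = (9*(-4))² = (-36)² = 1296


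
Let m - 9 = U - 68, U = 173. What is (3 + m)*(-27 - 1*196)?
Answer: -26091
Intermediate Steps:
m = 114 (m = 9 + (173 - 68) = 9 + 105 = 114)
(3 + m)*(-27 - 1*196) = (3 + 114)*(-27 - 1*196) = 117*(-27 - 196) = 117*(-223) = -26091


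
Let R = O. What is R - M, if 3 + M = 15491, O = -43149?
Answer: -58637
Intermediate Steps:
R = -43149
M = 15488 (M = -3 + 15491 = 15488)
R - M = -43149 - 1*15488 = -43149 - 15488 = -58637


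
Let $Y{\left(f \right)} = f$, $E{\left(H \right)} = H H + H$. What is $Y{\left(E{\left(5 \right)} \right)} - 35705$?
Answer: $-35675$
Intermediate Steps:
$E{\left(H \right)} = H + H^{2}$ ($E{\left(H \right)} = H^{2} + H = H + H^{2}$)
$Y{\left(E{\left(5 \right)} \right)} - 35705 = 5 \left(1 + 5\right) - 35705 = 5 \cdot 6 - 35705 = 30 - 35705 = -35675$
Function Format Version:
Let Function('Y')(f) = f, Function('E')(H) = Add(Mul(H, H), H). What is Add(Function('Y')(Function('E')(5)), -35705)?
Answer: -35675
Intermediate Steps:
Function('E')(H) = Add(H, Pow(H, 2)) (Function('E')(H) = Add(Pow(H, 2), H) = Add(H, Pow(H, 2)))
Add(Function('Y')(Function('E')(5)), -35705) = Add(Mul(5, Add(1, 5)), -35705) = Add(Mul(5, 6), -35705) = Add(30, -35705) = -35675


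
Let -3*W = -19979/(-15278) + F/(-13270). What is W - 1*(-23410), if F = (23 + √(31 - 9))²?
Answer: 3559526870162/152054295 + 23*√22/19905 ≈ 23410.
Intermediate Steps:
F = (23 + √22)² ≈ 766.76
W = -19979/45834 + (23 + √22)²/39810 (W = -(-19979/(-15278) + (23 + √22)²/(-13270))/3 = -(-19979*(-1/15278) + (23 + √22)²*(-1/13270))/3 = -(19979/15278 - (23 + √22)²/13270)/3 = -19979/45834 + (23 + √22)²/39810 ≈ -0.41664)
W - 1*(-23410) = (-64175788/152054295 + 23*√22/19905) - 1*(-23410) = (-64175788/152054295 + 23*√22/19905) + 23410 = 3559526870162/152054295 + 23*√22/19905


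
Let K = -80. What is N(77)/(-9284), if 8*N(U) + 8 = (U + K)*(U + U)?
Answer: 235/37136 ≈ 0.0063281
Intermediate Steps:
N(U) = -1 + U*(-80 + U)/4 (N(U) = -1 + ((U - 80)*(U + U))/8 = -1 + ((-80 + U)*(2*U))/8 = -1 + (2*U*(-80 + U))/8 = -1 + U*(-80 + U)/4)
N(77)/(-9284) = (-1 - 20*77 + (1/4)*77**2)/(-9284) = (-1 - 1540 + (1/4)*5929)*(-1/9284) = (-1 - 1540 + 5929/4)*(-1/9284) = -235/4*(-1/9284) = 235/37136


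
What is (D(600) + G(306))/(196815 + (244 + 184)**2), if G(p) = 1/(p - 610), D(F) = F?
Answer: 182399/115519696 ≈ 0.0015789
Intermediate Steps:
G(p) = 1/(-610 + p)
(D(600) + G(306))/(196815 + (244 + 184)**2) = (600 + 1/(-610 + 306))/(196815 + (244 + 184)**2) = (600 + 1/(-304))/(196815 + 428**2) = (600 - 1/304)/(196815 + 183184) = (182399/304)/379999 = (182399/304)*(1/379999) = 182399/115519696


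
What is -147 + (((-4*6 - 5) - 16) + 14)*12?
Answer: -519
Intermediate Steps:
-147 + (((-4*6 - 5) - 16) + 14)*12 = -147 + (((-24 - 5) - 16) + 14)*12 = -147 + ((-29 - 16) + 14)*12 = -147 + (-45 + 14)*12 = -147 - 31*12 = -147 - 372 = -519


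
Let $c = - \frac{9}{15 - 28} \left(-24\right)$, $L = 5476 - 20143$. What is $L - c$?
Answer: $- \frac{190455}{13} \approx -14650.0$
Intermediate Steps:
$L = -14667$ ($L = 5476 - 20143 = -14667$)
$c = - \frac{216}{13}$ ($c = - \frac{9}{-13} \left(-24\right) = \left(-9\right) \left(- \frac{1}{13}\right) \left(-24\right) = \frac{9}{13} \left(-24\right) = - \frac{216}{13} \approx -16.615$)
$L - c = -14667 - - \frac{216}{13} = -14667 + \frac{216}{13} = - \frac{190455}{13}$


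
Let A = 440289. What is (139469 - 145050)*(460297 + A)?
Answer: -5026170466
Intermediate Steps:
(139469 - 145050)*(460297 + A) = (139469 - 145050)*(460297 + 440289) = -5581*900586 = -5026170466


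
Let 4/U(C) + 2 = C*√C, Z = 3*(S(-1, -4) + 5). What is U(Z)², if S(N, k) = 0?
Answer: 16/(2 - 15*√15)² ≈ 0.0050848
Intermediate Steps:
Z = 15 (Z = 3*(0 + 5) = 3*5 = 15)
U(C) = 4/(-2 + C^(3/2)) (U(C) = 4/(-2 + C*√C) = 4/(-2 + C^(3/2)))
U(Z)² = (4/(-2 + 15^(3/2)))² = (4/(-2 + 15*√15))² = 16/(-2 + 15*√15)²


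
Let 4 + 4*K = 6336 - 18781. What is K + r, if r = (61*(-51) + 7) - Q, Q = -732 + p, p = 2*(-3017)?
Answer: 2199/4 ≈ 549.75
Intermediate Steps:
p = -6034
Q = -6766 (Q = -732 - 6034 = -6766)
K = -12449/4 (K = -1 + (6336 - 18781)/4 = -1 + (¼)*(-12445) = -1 - 12445/4 = -12449/4 ≈ -3112.3)
r = 3662 (r = (61*(-51) + 7) - 1*(-6766) = (-3111 + 7) + 6766 = -3104 + 6766 = 3662)
K + r = -12449/4 + 3662 = 2199/4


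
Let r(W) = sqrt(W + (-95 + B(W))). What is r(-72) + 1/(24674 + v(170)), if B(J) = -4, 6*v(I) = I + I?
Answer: 3/74192 + 3*I*sqrt(19) ≈ 4.0436e-5 + 13.077*I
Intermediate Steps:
v(I) = I/3 (v(I) = (I + I)/6 = (2*I)/6 = I/3)
r(W) = sqrt(-99 + W) (r(W) = sqrt(W + (-95 - 4)) = sqrt(W - 99) = sqrt(-99 + W))
r(-72) + 1/(24674 + v(170)) = sqrt(-99 - 72) + 1/(24674 + (1/3)*170) = sqrt(-171) + 1/(24674 + 170/3) = 3*I*sqrt(19) + 1/(74192/3) = 3*I*sqrt(19) + 3/74192 = 3/74192 + 3*I*sqrt(19)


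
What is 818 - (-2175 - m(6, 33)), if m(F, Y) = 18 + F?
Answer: 3017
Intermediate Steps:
818 - (-2175 - m(6, 33)) = 818 - (-2175 - (18 + 6)) = 818 - (-2175 - 1*24) = 818 - (-2175 - 24) = 818 - 1*(-2199) = 818 + 2199 = 3017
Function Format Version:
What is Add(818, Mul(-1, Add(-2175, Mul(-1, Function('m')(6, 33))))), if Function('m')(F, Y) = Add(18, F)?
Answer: 3017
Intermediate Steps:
Add(818, Mul(-1, Add(-2175, Mul(-1, Function('m')(6, 33))))) = Add(818, Mul(-1, Add(-2175, Mul(-1, Add(18, 6))))) = Add(818, Mul(-1, Add(-2175, Mul(-1, 24)))) = Add(818, Mul(-1, Add(-2175, -24))) = Add(818, Mul(-1, -2199)) = Add(818, 2199) = 3017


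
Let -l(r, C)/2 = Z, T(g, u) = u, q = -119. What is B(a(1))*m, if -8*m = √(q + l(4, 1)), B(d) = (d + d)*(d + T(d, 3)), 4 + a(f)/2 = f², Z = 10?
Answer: -9*I*√139/2 ≈ -53.054*I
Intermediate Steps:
a(f) = -8 + 2*f²
l(r, C) = -20 (l(r, C) = -2*10 = -20)
B(d) = 2*d*(3 + d) (B(d) = (d + d)*(d + 3) = (2*d)*(3 + d) = 2*d*(3 + d))
m = -I*√139/8 (m = -√(-119 - 20)/8 = -I*√139/8 ≈ -1.4737*I)
B(a(1))*m = (2*(-8 + 2*1²)*(3 + (-8 + 2*1²)))*(-I*√139/8) = (2*(-8 + 2*1)*(3 + (-8 + 2*1)))*(-I*√139/8) = (2*(-8 + 2)*(3 + (-8 + 2)))*(-I*√139/8) = (2*(-6)*(3 - 6))*(-I*√139/8) = (2*(-6)*(-3))*(-I*√139/8) = 36*(-I*√139/8) = -9*I*√139/2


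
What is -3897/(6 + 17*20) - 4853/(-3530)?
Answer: -3019318/305345 ≈ -9.8882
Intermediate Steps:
-3897/(6 + 17*20) - 4853/(-3530) = -3897/(6 + 340) - 4853*(-1/3530) = -3897/346 + 4853/3530 = -3019318/305345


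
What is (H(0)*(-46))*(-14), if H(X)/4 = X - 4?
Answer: -10304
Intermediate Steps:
H(X) = -16 + 4*X (H(X) = 4*(X - 4) = 4*(-4 + X) = -16 + 4*X)
(H(0)*(-46))*(-14) = ((-16 + 4*0)*(-46))*(-14) = ((-16 + 0)*(-46))*(-14) = -16*(-46)*(-14) = 736*(-14) = -10304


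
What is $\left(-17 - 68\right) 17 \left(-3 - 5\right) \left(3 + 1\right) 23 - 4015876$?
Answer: $-2952356$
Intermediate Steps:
$\left(-17 - 68\right) 17 \left(-3 - 5\right) \left(3 + 1\right) 23 - 4015876 = \left(-17 - 68\right) 17 \left(-8\right) 4 \cdot 23 - 4015876 = \left(-85\right) 17 \left(\left(-32\right) 23\right) - 4015876 = \left(-1445\right) \left(-736\right) - 4015876 = 1063520 - 4015876 = -2952356$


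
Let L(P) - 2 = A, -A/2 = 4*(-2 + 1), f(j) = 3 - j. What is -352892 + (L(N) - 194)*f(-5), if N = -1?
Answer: -354364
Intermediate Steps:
A = 8 (A = -8*(-2 + 1) = -8*(-1) = -2*(-4) = 8)
L(P) = 10 (L(P) = 2 + 8 = 10)
-352892 + (L(N) - 194)*f(-5) = -352892 + (10 - 194)*(3 - 1*(-5)) = -352892 - 184*(3 + 5) = -352892 - 184*8 = -352892 - 1472 = -354364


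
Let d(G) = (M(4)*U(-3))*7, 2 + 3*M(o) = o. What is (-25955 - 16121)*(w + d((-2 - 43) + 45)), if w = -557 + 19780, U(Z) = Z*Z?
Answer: -810594140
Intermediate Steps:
U(Z) = Z**2
M(o) = -2/3 + o/3
d(G) = 42 (d(G) = ((-2/3 + (1/3)*4)*(-3)**2)*7 = ((-2/3 + 4/3)*9)*7 = ((2/3)*9)*7 = 6*7 = 42)
w = 19223
(-25955 - 16121)*(w + d((-2 - 43) + 45)) = (-25955 - 16121)*(19223 + 42) = -42076*19265 = -810594140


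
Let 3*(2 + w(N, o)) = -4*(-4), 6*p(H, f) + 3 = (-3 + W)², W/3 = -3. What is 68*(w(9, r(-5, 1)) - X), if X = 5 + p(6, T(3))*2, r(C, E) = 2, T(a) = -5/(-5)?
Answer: -9928/3 ≈ -3309.3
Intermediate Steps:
T(a) = 1 (T(a) = -5*(-⅕) = 1)
W = -9 (W = 3*(-3) = -9)
p(H, f) = 47/2 (p(H, f) = -½ + (-3 - 9)²/6 = -½ + (⅙)*(-12)² = -½ + (⅙)*144 = -½ + 24 = 47/2)
w(N, o) = 10/3 (w(N, o) = -2 + (-4*(-4))/3 = -2 + (⅓)*16 = -2 + 16/3 = 10/3)
X = 52 (X = 5 + (47/2)*2 = 5 + 47 = 52)
68*(w(9, r(-5, 1)) - X) = 68*(10/3 - 1*52) = 68*(10/3 - 52) = 68*(-146/3) = -9928/3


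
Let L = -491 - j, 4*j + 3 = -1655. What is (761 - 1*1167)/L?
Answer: 812/153 ≈ 5.3072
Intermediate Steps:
j = -829/2 (j = -3/4 + (1/4)*(-1655) = -3/4 - 1655/4 = -829/2 ≈ -414.50)
L = -153/2 (L = -491 - 1*(-829/2) = -491 + 829/2 = -153/2 ≈ -76.500)
(761 - 1*1167)/L = (761 - 1*1167)/(-153/2) = (761 - 1167)*(-2/153) = -406*(-2/153) = 812/153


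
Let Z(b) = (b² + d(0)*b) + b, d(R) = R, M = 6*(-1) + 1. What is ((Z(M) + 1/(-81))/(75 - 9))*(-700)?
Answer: -566650/2673 ≈ -211.99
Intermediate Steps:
M = -5 (M = -6 + 1 = -5)
Z(b) = b + b² (Z(b) = (b² + 0*b) + b = (b² + 0) + b = b² + b = b + b²)
((Z(M) + 1/(-81))/(75 - 9))*(-700) = ((-5*(1 - 5) + 1/(-81))/(75 - 9))*(-700) = ((-5*(-4) - 1/81)/66)*(-700) = ((20 - 1/81)*(1/66))*(-700) = ((1619/81)*(1/66))*(-700) = (1619/5346)*(-700) = -566650/2673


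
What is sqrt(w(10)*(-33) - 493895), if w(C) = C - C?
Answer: I*sqrt(493895) ≈ 702.78*I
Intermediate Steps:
w(C) = 0
sqrt(w(10)*(-33) - 493895) = sqrt(0*(-33) - 493895) = sqrt(0 - 493895) = sqrt(-493895) = I*sqrt(493895)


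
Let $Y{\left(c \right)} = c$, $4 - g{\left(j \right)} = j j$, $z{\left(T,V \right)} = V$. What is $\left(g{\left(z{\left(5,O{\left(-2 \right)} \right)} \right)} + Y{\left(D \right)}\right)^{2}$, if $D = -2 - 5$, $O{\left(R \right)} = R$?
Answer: $49$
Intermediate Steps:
$D = -7$ ($D = -2 - 5 = -7$)
$g{\left(j \right)} = 4 - j^{2}$ ($g{\left(j \right)} = 4 - j j = 4 - j^{2}$)
$\left(g{\left(z{\left(5,O{\left(-2 \right)} \right)} \right)} + Y{\left(D \right)}\right)^{2} = \left(\left(4 - \left(-2\right)^{2}\right) - 7\right)^{2} = \left(\left(4 - 4\right) - 7\right)^{2} = \left(0 - 7\right)^{2} = \left(-7\right)^{2} = 49$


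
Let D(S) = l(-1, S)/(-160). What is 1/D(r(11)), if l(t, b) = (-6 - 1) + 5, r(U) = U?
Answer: 80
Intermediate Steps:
l(t, b) = -2 (l(t, b) = -7 + 5 = -2)
D(S) = 1/80 (D(S) = -2/(-160) = -2*(-1/160) = 1/80)
1/D(r(11)) = 1/(1/80) = 80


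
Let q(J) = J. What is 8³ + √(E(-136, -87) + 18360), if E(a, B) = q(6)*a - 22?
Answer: 512 + √17522 ≈ 644.37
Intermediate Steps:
E(a, B) = -22 + 6*a (E(a, B) = 6*a - 22 = -22 + 6*a)
8³ + √(E(-136, -87) + 18360) = 8³ + √((-22 + 6*(-136)) + 18360) = 512 + √((-22 - 816) + 18360) = 512 + √(-838 + 18360) = 512 + √17522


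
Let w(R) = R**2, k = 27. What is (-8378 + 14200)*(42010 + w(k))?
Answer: 248826458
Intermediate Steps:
(-8378 + 14200)*(42010 + w(k)) = (-8378 + 14200)*(42010 + 27**2) = 5822*(42010 + 729) = 5822*42739 = 248826458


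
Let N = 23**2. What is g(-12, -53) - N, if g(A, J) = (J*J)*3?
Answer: 7898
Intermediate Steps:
N = 529
g(A, J) = 3*J**2 (g(A, J) = J**2*3 = 3*J**2)
g(-12, -53) - N = 3*(-53)**2 - 1*529 = 3*2809 - 529 = 8427 - 529 = 7898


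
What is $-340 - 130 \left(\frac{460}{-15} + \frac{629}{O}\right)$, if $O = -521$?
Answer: $\frac{5945050}{1563} \approx 3803.6$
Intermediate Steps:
$-340 - 130 \left(\frac{460}{-15} + \frac{629}{O}\right) = -340 - 130 \left(\frac{460}{-15} + \frac{629}{-521}\right) = -340 - 130 \left(460 \left(- \frac{1}{15}\right) + 629 \left(- \frac{1}{521}\right)\right) = -340 - 130 \left(- \frac{92}{3} - \frac{629}{521}\right) = -340 - - \frac{6476470}{1563} = -340 + \frac{6476470}{1563} = \frac{5945050}{1563}$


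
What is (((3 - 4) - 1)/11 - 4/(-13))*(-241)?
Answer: -4338/143 ≈ -30.336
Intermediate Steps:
(((3 - 4) - 1)/11 - 4/(-13))*(-241) = ((-1 - 1)*(1/11) - 4*(-1/13))*(-241) = (-2*1/11 + 4/13)*(-241) = (-2/11 + 4/13)*(-241) = (18/143)*(-241) = -4338/143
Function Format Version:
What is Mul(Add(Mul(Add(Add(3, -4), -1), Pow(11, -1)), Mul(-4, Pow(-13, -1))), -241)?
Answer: Rational(-4338, 143) ≈ -30.336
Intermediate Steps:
Mul(Add(Mul(Add(Add(3, -4), -1), Pow(11, -1)), Mul(-4, Pow(-13, -1))), -241) = Mul(Add(Mul(Add(-1, -1), Rational(1, 11)), Mul(-4, Rational(-1, 13))), -241) = Mul(Add(Mul(-2, Rational(1, 11)), Rational(4, 13)), -241) = Mul(Add(Rational(-2, 11), Rational(4, 13)), -241) = Mul(Rational(18, 143), -241) = Rational(-4338, 143)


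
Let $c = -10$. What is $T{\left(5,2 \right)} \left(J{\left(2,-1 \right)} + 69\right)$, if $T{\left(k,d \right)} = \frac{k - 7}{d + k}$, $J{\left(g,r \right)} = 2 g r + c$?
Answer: $- \frac{110}{7} \approx -15.714$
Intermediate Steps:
$J{\left(g,r \right)} = -10 + 2 g r$ ($J{\left(g,r \right)} = 2 g r - 10 = -10 + 2 g r$)
$T{\left(k,d \right)} = \frac{-7 + k}{d + k}$
$T{\left(5,2 \right)} \left(J{\left(2,-1 \right)} + 69\right) = \frac{-7 + 5}{2 + 5} \left(\left(-10 + 2 \cdot 2 \left(-1\right)\right) + 69\right) = \frac{1}{7} \left(-2\right) \left(\left(-10 - 4\right) + 69\right) = \frac{1}{7} \left(-2\right) \left(-14 + 69\right) = \left(- \frac{2}{7}\right) 55 = - \frac{110}{7}$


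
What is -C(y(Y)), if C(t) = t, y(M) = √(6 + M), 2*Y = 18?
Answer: -√15 ≈ -3.8730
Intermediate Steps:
Y = 9 (Y = (½)*18 = 9)
-C(y(Y)) = -√(6 + 9) = -√15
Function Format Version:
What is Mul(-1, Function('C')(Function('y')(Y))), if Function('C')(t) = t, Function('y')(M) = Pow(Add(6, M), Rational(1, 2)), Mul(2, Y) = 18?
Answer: Mul(-1, Pow(15, Rational(1, 2))) ≈ -3.8730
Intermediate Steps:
Y = 9 (Y = Mul(Rational(1, 2), 18) = 9)
Mul(-1, Function('C')(Function('y')(Y))) = Mul(-1, Pow(Add(6, 9), Rational(1, 2))) = Mul(-1, Pow(15, Rational(1, 2)))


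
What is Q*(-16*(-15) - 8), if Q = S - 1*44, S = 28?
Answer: -3712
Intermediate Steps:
Q = -16 (Q = 28 - 1*44 = 28 - 44 = -16)
Q*(-16*(-15) - 8) = -16*(-16*(-15) - 8) = -16*(240 - 8) = -16*232 = -3712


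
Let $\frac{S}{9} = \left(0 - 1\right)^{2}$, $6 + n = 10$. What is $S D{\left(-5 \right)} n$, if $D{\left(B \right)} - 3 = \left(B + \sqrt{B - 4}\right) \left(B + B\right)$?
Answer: $1908 - 1080 i \approx 1908.0 - 1080.0 i$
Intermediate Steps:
$n = 4$ ($n = -6 + 10 = 4$)
$S = 9$ ($S = 9 \left(0 - 1\right)^{2} = 9 \left(-1\right)^{2} = 9 \cdot 1 = 9$)
$D{\left(B \right)} = 3 + 2 B \left(B + \sqrt{-4 + B}\right)$ ($D{\left(B \right)} = 3 + \left(B + \sqrt{B - 4}\right) \left(B + B\right) = 3 + \left(B + \sqrt{-4 + B}\right) 2 B = 3 + 2 B \left(B + \sqrt{-4 + B}\right)$)
$S D{\left(-5 \right)} n = 9 \left(3 + 2 \left(-5\right)^{2} + 2 \left(-5\right) \sqrt{-4 - 5}\right) 4 = 9 \left(3 + 2 \cdot 25 + 2 \left(-5\right) \sqrt{-9}\right) 4 = 9 \left(3 + 50 + 2 \left(-5\right) 3 i\right) 4 = 9 \left(3 + 50 - 30 i\right) 4 = 9 \left(53 - 30 i\right) 4 = \left(477 - 270 i\right) 4 = 1908 - 1080 i$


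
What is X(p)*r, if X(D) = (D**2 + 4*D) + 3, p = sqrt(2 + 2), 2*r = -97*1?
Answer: -1455/2 ≈ -727.50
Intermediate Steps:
r = -97/2 (r = (-97*1)/2 = (1/2)*(-97) = -97/2 ≈ -48.500)
p = 2 (p = sqrt(4) = 2)
X(D) = 3 + D**2 + 4*D
X(p)*r = (3 + 2**2 + 4*2)*(-97/2) = (3 + 4 + 8)*(-97/2) = 15*(-97/2) = -1455/2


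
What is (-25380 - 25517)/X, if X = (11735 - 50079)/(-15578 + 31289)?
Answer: 799642767/38344 ≈ 20854.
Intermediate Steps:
X = -38344/15711 ≈ -2.4406
(-25380 - 25517)/X = (-25380 - 25517)/(-38344/15711) = -50897*(-15711/38344) = 799642767/38344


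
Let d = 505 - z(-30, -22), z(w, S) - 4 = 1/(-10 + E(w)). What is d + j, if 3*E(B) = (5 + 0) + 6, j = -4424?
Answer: -74534/19 ≈ -3922.8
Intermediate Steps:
E(B) = 11/3 (E(B) = ((5 + 0) + 6)/3 = (5 + 6)/3 = (⅓)*11 = 11/3)
z(w, S) = 73/19 (z(w, S) = 4 + 1/(-10 + 11/3) = 4 + 1/(-19/3) = 4 - 3/19 = 73/19)
d = 9522/19 (d = 505 - 1*73/19 = 505 - 73/19 = 9522/19 ≈ 501.16)
d + j = 9522/19 - 4424 = -74534/19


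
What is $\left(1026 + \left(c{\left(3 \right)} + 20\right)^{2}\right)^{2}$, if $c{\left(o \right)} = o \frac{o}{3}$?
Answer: $2418025$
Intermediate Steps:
$c{\left(o \right)} = \frac{o^{2}}{3}$ ($c{\left(o \right)} = o o \frac{1}{3} = o \frac{o}{3} = \frac{o^{2}}{3}$)
$\left(1026 + \left(c{\left(3 \right)} + 20\right)^{2}\right)^{2} = \left(1026 + \left(\frac{3^{2}}{3} + 20\right)^{2}\right)^{2} = \left(1026 + \left(\frac{1}{3} \cdot 9 + 20\right)^{2}\right)^{2} = \left(1026 + \left(3 + 20\right)^{2}\right)^{2} = \left(1026 + 23^{2}\right)^{2} = \left(1026 + 529\right)^{2} = 1555^{2} = 2418025$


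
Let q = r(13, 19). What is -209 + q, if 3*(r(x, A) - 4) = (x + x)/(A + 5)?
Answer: -7367/36 ≈ -204.64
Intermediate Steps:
r(x, A) = 4 + 2*x/(3*(5 + A)) (r(x, A) = 4 + ((x + x)/(A + 5))/3 = 4 + ((2*x)/(5 + A))/3 = 4 + (2*x/(5 + A))/3 = 4 + 2*x/(3*(5 + A)))
q = 157/36 (q = 2*(30 + 13 + 6*19)/(3*(5 + 19)) = (2/3)*(30 + 13 + 114)/24 = (2/3)*(1/24)*157 = 157/36 ≈ 4.3611)
-209 + q = -209 + 157/36 = -7367/36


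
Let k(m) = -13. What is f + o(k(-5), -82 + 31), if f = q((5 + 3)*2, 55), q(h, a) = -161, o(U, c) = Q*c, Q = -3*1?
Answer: -8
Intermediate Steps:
Q = -3
o(U, c) = -3*c
f = -161
f + o(k(-5), -82 + 31) = -161 - 3*(-82 + 31) = -161 - 3*(-51) = -161 + 153 = -8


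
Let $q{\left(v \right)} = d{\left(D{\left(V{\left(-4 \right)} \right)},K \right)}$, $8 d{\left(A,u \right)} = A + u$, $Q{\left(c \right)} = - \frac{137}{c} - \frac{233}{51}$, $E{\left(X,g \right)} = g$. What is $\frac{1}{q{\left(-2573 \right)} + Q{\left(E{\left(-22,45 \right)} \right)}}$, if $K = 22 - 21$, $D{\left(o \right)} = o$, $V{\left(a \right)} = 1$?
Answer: $- \frac{3060}{22531} \approx -0.13581$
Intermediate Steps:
$K = 1$ ($K = 22 - 21 = 1$)
$Q{\left(c \right)} = - \frac{233}{51} - \frac{137}{c}$ ($Q{\left(c \right)} = - \frac{137}{c} - \frac{233}{51} = - \frac{233}{51} - \frac{137}{c}$)
$d{\left(A,u \right)} = \frac{A}{8} + \frac{u}{8}$ ($d{\left(A,u \right)} = \frac{A + u}{8} = \frac{A}{8} + \frac{u}{8}$)
$q{\left(v \right)} = \frac{1}{4}$ ($q{\left(v \right)} = \frac{1}{8} \cdot 1 + \frac{1}{8} \cdot 1 = \frac{1}{8} + \frac{1}{8} = \frac{1}{4}$)
$\frac{1}{q{\left(-2573 \right)} + Q{\left(E{\left(-22,45 \right)} \right)}} = \frac{1}{\frac{1}{4} - \left(\frac{233}{51} + \frac{137}{45}\right)} = \frac{1}{\frac{1}{4} - \frac{5824}{765}} = \frac{1}{- \frac{22531}{3060}} = - \frac{3060}{22531}$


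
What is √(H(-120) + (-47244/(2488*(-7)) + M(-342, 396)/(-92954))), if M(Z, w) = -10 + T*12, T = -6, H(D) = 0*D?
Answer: √111120062675513738/202360858 ≈ 1.6473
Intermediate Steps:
H(D) = 0
M(Z, w) = -82 (M(Z, w) = -10 - 6*12 = -10 - 72 = -82)
√(H(-120) + (-47244/(2488*(-7)) + M(-342, 396)/(-92954))) = √(0 + (-47244/(2488*(-7)) - 82/(-92954))) = √(0 + (-47244/(-17416) - 82*(-1/92954))) = √(0 + (-47244*(-1/17416) + 41/46477)) = √(0 + (11811/4354 + 41/46477)) = √(0 + 549118361/202360858) = √(549118361/202360858) = √111120062675513738/202360858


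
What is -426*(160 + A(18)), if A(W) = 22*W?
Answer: -236856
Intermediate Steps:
-426*(160 + A(18)) = -426*(160 + 22*18) = -426*(160 + 396) = -426*556 = -236856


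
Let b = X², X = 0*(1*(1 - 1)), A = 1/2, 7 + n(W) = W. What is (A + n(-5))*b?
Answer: 0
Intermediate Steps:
n(W) = -7 + W
A = ½ ≈ 0.50000
X = 0 (X = 0*(1*0) = 0*0 = 0)
b = 0 (b = 0² = 0)
(A + n(-5))*b = (½ + (-7 - 5))*0 = (½ - 12)*0 = -23/2*0 = 0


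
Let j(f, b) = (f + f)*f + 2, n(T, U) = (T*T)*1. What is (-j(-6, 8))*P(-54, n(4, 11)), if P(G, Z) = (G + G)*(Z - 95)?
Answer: -631368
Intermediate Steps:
n(T, U) = T² (n(T, U) = T²*1 = T²)
P(G, Z) = 2*G*(-95 + Z) (P(G, Z) = (2*G)*(-95 + Z) = 2*G*(-95 + Z))
j(f, b) = 2 + 2*f² (j(f, b) = (2*f)*f + 2 = 2*f² + 2 = 2 + 2*f²)
(-j(-6, 8))*P(-54, n(4, 11)) = (-(2 + 2*(-6)²))*(2*(-54)*(-95 + 4²)) = (-(2 + 2*36))*(2*(-54)*(-95 + 16)) = (-(2 + 72))*(2*(-54)*(-79)) = -1*74*8532 = -74*8532 = -631368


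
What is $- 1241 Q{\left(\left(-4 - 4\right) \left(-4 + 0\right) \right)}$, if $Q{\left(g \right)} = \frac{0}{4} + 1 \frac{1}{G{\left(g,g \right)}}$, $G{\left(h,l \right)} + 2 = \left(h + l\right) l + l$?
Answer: $- \frac{1241}{2078} \approx -0.59721$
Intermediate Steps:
$G{\left(h,l \right)} = -2 + l + l \left(h + l\right)$ ($G{\left(h,l \right)} = -2 + \left(\left(h + l\right) l + l\right) = -2 + \left(l \left(h + l\right) + l\right) = -2 + \left(l + l \left(h + l\right)\right) = -2 + l + l \left(h + l\right)$)
$Q{\left(g \right)} = \frac{1}{-2 + g + 2 g^{2}}$ ($Q{\left(g \right)} = \frac{0}{4} + 1 \frac{1}{-2 + g + g^{2} + g g} = 0 \cdot \frac{1}{4} + 1 \frac{1}{-2 + g + g^{2} + g^{2}} = 0 + 1 \frac{1}{-2 + g + 2 g^{2}} = 0 + \frac{1}{-2 + g + 2 g^{2}} = \frac{1}{-2 + g + 2 g^{2}}$)
$- 1241 Q{\left(\left(-4 - 4\right) \left(-4 + 0\right) \right)} = - \frac{1241}{-2 + \left(-4 - 4\right) \left(-4 + 0\right) + 2 \left(\left(-4 - 4\right) \left(-4 + 0\right)\right)^{2}} = - \frac{1241}{-2 - -32 + 2 \left(\left(-8\right) \left(-4\right)\right)^{2}} = - \frac{1241}{-2 + 32 + 2 \cdot 32^{2}} = - \frac{1241}{-2 + 32 + 2 \cdot 1024} = - \frac{1241}{-2 + 32 + 2048} = - \frac{1241}{2078}$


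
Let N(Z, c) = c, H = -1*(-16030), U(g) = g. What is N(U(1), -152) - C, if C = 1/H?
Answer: -2436561/16030 ≈ -152.00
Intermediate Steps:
H = 16030
C = 1/16030 ≈ 6.2383e-5
N(U(1), -152) - C = -152 - 1*1/16030 = -152 - 1/16030 = -2436561/16030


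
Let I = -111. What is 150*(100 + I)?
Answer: -1650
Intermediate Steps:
150*(100 + I) = 150*(100 - 111) = 150*(-11) = -1650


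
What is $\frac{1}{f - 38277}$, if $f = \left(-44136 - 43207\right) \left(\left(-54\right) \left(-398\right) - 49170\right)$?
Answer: $\frac{1}{2417441277} \approx 4.1366 \cdot 10^{-10}$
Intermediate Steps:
$f = 2417479554$ ($f = - 87343 \left(21492 - 49170\right) = \left(-87343\right) \left(-27678\right) = 2417479554$)
$\frac{1}{f - 38277} = \frac{1}{2417479554 - 38277} = \frac{1}{2417441277}$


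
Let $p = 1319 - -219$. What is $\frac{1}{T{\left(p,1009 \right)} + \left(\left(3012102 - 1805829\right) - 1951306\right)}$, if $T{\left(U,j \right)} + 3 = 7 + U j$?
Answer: $\frac{1}{806813} \approx 1.2394 \cdot 10^{-6}$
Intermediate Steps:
$p = 1538$ ($p = 1319 + 219 = 1538$)
$T{\left(U,j \right)} = 4 + U j$ ($T{\left(U,j \right)} = -3 + \left(7 + U j\right) = 4 + U j$)
$\frac{1}{T{\left(p,1009 \right)} + \left(\left(3012102 - 1805829\right) - 1951306\right)} = \frac{1}{\left(4 + 1538 \cdot 1009\right) + \left(\left(3012102 - 1805829\right) - 1951306\right)} = \frac{1}{\left(4 + 1551842\right) + \left(1206273 - 1951306\right)} = \frac{1}{1551846 - 745033} = \frac{1}{806813}$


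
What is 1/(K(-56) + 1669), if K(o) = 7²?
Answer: 1/1718 ≈ 0.00058207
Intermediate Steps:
K(o) = 49
1/(K(-56) + 1669) = 1/(49 + 1669) = 1/1718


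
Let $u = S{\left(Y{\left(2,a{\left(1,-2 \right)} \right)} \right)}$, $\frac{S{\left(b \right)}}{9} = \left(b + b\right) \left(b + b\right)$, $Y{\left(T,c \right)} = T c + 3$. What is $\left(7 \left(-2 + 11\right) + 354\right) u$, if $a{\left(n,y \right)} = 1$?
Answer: $375300$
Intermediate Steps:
$Y{\left(T,c \right)} = 3 + T c$
$S{\left(b \right)} = 36 b^{2}$ ($S{\left(b \right)} = 9 \left(b + b\right) \left(b + b\right) = 9 \cdot 2 b 2 b = 9 \cdot 4 b^{2} = 36 b^{2}$)
$u = 900$ ($u = 36 \left(3 + 2 \cdot 1\right)^{2} = 36 \left(3 + 2\right)^{2} = 36 \cdot 5^{2} = 36 \cdot 25 = 900$)
$\left(7 \left(-2 + 11\right) + 354\right) u = \left(7 \left(-2 + 11\right) + 354\right) 900 = \left(7 \cdot 9 + 354\right) 900 = \left(63 + 354\right) 900 = 417 \cdot 900 = 375300$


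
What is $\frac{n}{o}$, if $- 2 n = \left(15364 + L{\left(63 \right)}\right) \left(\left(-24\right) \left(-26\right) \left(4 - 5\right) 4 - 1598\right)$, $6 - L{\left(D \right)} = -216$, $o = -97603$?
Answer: $- \frac{31904542}{97603} \approx -326.88$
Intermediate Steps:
$L{\left(D \right)} = 222$ ($L{\left(D \right)} = 6 - -216 = 6 + 216 = 222$)
$n = 31904542$ ($n = - \frac{\left(15364 + 222\right) \left(\left(-24\right) \left(-26\right) \left(4 - 5\right) 4 - 1598\right)}{2} = - \frac{15586 \left(624 \left(\left(-1\right) 4\right) - 1598\right)}{2} = - \frac{15586 \left(624 \left(-4\right) - 1598\right)}{2} = - \frac{15586 \left(-2496 - 1598\right)}{2} = - \frac{15586 \left(-4094\right)}{2} = \left(- \frac{1}{2}\right) \left(-63809084\right) = 31904542$)
$\frac{n}{o} = \frac{31904542}{-97603} = 31904542 \left(- \frac{1}{97603}\right) = - \frac{31904542}{97603}$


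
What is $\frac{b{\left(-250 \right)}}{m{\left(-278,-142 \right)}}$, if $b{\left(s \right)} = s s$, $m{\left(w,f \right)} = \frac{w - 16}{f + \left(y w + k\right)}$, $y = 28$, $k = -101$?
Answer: $\frac{250843750}{147} \approx 1.7064 \cdot 10^{6}$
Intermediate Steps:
$m{\left(w,f \right)} = \frac{-16 + w}{-101 + f + 28 w}$ ($m{\left(w,f \right)} = \frac{w - 16}{f + \left(28 w - 101\right)} = \frac{-16 + w}{f + \left(-101 + 28 w\right)} = \frac{-16 + w}{-101 + f + 28 w}$)
$b{\left(s \right)} = s^{2}$
$\frac{b{\left(-250 \right)}}{m{\left(-278,-142 \right)}} = \frac{\left(-250\right)^{2}}{\frac{1}{-101 - 142 + 28 \left(-278\right)} \left(-16 - 278\right)} = \frac{62500}{\frac{1}{-101 - 142 - 7784} \left(-294\right)} = \frac{62500}{\frac{1}{-8027} \left(-294\right)} = \frac{62500}{\left(- \frac{1}{8027}\right) \left(-294\right)} = \frac{62500}{\frac{294}{8027}} = 62500 \cdot \frac{8027}{294} = \frac{250843750}{147}$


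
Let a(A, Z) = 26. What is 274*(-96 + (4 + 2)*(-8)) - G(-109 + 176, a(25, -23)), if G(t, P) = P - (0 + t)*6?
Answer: -39080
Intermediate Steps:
G(t, P) = P - 6*t (G(t, P) = P - t*6 = P - 6*t)
274*(-96 + (4 + 2)*(-8)) - G(-109 + 176, a(25, -23)) = 274*(-96 + (4 + 2)*(-8)) - (26 - 6*(-109 + 176)) = 274*(-96 + 6*(-8)) - (26 - 6*67) = 274*(-96 - 48) - (26 - 402) = 274*(-144) - 1*(-376) = -39456 + 376 = -39080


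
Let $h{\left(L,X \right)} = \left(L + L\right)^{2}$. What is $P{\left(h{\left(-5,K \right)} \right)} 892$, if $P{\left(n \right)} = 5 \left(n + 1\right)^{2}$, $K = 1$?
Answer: $45496460$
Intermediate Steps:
$h{\left(L,X \right)} = 4 L^{2}$ ($h{\left(L,X \right)} = \left(2 L\right)^{2} = 4 L^{2}$)
$P{\left(n \right)} = 5 \left(1 + n\right)^{2}$
$P{\left(h{\left(-5,K \right)} \right)} 892 = 5 \left(1 + 4 \left(-5\right)^{2}\right)^{2} \cdot 892 = 5 \left(1 + 4 \cdot 25\right)^{2} \cdot 892 = 5 \left(1 + 100\right)^{2} \cdot 892 = 5 \cdot 101^{2} \cdot 892 = 5 \cdot 10201 \cdot 892 = 51005 \cdot 892 = 45496460$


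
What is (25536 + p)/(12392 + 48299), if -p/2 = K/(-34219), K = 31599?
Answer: 873879582/2076785329 ≈ 0.42078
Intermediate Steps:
p = 63198/34219 (p = -63198/(-34219) = -63198*(-1)/34219 = -2*(-31599/34219) = 63198/34219 ≈ 1.8469)
(25536 + p)/(12392 + 48299) = (25536 + 63198/34219)/(12392 + 48299) = (873879582/34219)/60691 = (873879582/34219)*(1/60691) = 873879582/2076785329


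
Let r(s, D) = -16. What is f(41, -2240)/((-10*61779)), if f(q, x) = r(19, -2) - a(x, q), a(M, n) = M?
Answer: -1112/308895 ≈ -0.0035999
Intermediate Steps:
f(q, x) = -16 - x
f(41, -2240)/((-10*61779)) = (-16 - 1*(-2240))/((-10*61779)) = (-16 + 2240)/(-617790) = 2224*(-1/617790) = -1112/308895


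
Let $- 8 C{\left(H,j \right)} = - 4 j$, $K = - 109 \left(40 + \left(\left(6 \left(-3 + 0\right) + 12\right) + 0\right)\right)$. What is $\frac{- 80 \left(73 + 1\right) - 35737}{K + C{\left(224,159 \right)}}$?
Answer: $\frac{83314}{7253} \approx 11.487$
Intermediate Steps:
$K = -3706$ ($K = - 109 \left(40 + \left(\left(6 \left(-3\right) + 12\right) + 0\right)\right) = - 109 \left(40 + \left(\left(-18 + 12\right) + 0\right)\right) = - 109 \left(40 + \left(-6 + 0\right)\right) = - 109 \left(40 - 6\right) = \left(-109\right) 34 = -3706$)
$C{\left(H,j \right)} = \frac{j}{2}$ ($C{\left(H,j \right)} = - \frac{\left(-4\right) j}{8} = \frac{j}{2}$)
$\frac{- 80 \left(73 + 1\right) - 35737}{K + C{\left(224,159 \right)}} = \frac{- 80 \left(73 + 1\right) - 35737}{-3706 + \frac{1}{2} \cdot 159} = \frac{\left(-80\right) 74 - 35737}{-3706 + \frac{159}{2}} = \frac{-5920 - 35737}{- \frac{7253}{2}} = \left(-41657\right) \left(- \frac{2}{7253}\right) = \frac{83314}{7253}$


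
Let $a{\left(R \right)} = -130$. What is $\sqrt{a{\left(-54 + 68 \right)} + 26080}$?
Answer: $5 \sqrt{1038} \approx 161.09$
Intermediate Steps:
$\sqrt{a{\left(-54 + 68 \right)} + 26080} = \sqrt{-130 + 26080} = \sqrt{25950} = 5 \sqrt{1038}$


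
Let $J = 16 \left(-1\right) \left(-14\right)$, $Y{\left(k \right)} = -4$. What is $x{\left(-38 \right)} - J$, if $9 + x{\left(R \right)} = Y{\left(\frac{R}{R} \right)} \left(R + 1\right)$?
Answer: $-85$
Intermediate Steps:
$J = 224$ ($J = \left(-16\right) \left(-14\right) = 224$)
$x{\left(R \right)} = -13 - 4 R$ ($x{\left(R \right)} = -9 - 4 \left(R + 1\right) = -9 - 4 \left(1 + R\right) = -9 - \left(4 + 4 R\right) = -13 - 4 R$)
$x{\left(-38 \right)} - J = \left(-13 - -152\right) - 224 = \left(-13 + 152\right) - 224 = 139 - 224 = -85$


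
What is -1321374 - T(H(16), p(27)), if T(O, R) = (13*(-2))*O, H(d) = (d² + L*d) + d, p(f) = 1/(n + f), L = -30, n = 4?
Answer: -1326782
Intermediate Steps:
p(f) = 1/(4 + f)
H(d) = d² - 29*d (H(d) = (d² - 30*d) + d = d² - 29*d)
T(O, R) = -26*O
-1321374 - T(H(16), p(27)) = -1321374 - (-26)*16*(-29 + 16) = -1321374 - (-26)*16*(-13) = -1321374 - (-26)*(-208) = -1321374 - 1*5408 = -1321374 - 5408 = -1326782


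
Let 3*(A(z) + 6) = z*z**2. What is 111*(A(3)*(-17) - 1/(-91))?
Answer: -515040/91 ≈ -5659.8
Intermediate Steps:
A(z) = -6 + z**3/3 (A(z) = -6 + (z*z**2)/3 = -6 + z**3/3)
111*(A(3)*(-17) - 1/(-91)) = 111*((-6 + (1/3)*3**3)*(-17) - 1/(-91)) = 111*((-6 + (1/3)*27)*(-17) - 1*(-1/91)) = 111*((-6 + 9)*(-17) + 1/91) = 111*(3*(-17) + 1/91) = 111*(-51 + 1/91) = 111*(-4640/91) = -515040/91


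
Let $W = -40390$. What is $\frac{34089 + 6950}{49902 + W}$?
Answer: $\frac{41039}{9512} \approx 4.3144$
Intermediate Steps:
$\frac{34089 + 6950}{49902 + W} = \frac{34089 + 6950}{49902 - 40390} = \frac{41039}{9512}$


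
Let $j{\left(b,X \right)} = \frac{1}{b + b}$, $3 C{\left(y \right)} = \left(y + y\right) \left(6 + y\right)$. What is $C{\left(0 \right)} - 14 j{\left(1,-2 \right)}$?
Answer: $-7$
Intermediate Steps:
$C{\left(y \right)} = \frac{2 y \left(6 + y\right)}{3}$ ($C{\left(y \right)} = \frac{\left(y + y\right) \left(6 + y\right)}{3} = \frac{2 y \left(6 + y\right)}{3}$)
$j{\left(b,X \right)} = \frac{1}{2 b}$
$C{\left(0 \right)} - 14 j{\left(1,-2 \right)} = \frac{2}{3} \cdot 0 \left(6 + 0\right) - 14 \frac{1}{2 \cdot 1} = \frac{2}{3} \cdot 0 \cdot 6 - 14 \cdot \frac{1}{2} \cdot 1 = 0 - 7 = -7$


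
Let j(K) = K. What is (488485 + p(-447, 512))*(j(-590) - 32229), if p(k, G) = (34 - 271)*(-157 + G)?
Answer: -13270362650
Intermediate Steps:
p(k, G) = 37209 - 237*G (p(k, G) = -237*(-157 + G) = 37209 - 237*G)
(488485 + p(-447, 512))*(j(-590) - 32229) = (488485 + (37209 - 237*512))*(-590 - 32229) = (488485 + (37209 - 121344))*(-32819) = (488485 - 84135)*(-32819) = 404350*(-32819) = -13270362650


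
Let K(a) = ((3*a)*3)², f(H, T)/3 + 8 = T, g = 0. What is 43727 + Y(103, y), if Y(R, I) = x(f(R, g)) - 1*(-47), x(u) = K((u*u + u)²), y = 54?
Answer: 7520406780670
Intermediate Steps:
f(H, T) = -24 + 3*T
K(a) = 81*a² (K(a) = (9*a)² = 81*a²)
x(u) = 81*(u + u²)⁴ (x(u) = 81*((u*u + u)²)² = 81*((u² + u)²)² = 81*((u + u²)²)² = 81*(u + u²)⁴)
Y(R, I) = 7520406736943 (Y(R, I) = 81*(-24 + 3*0)⁴*(1 + (-24 + 3*0))⁴ - 1*(-47) = 81*(-24 + 0)⁴*(1 + (-24 + 0))⁴ + 47 = 81*(-24)⁴*(1 - 24)⁴ + 47 = 81*331776*(-23)⁴ + 47 = 81*331776*279841 + 47 = 7520406736896 + 47 = 7520406736943)
43727 + Y(103, y) = 43727 + 7520406736943 = 7520406780670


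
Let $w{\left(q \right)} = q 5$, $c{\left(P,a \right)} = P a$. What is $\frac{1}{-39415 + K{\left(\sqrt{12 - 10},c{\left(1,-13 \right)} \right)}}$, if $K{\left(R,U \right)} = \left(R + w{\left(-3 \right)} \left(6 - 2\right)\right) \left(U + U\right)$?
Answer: $- \frac{37855}{1432999673} + \frac{26 \sqrt{2}}{1432999673} \approx -2.6391 \cdot 10^{-5}$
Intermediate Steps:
$w{\left(q \right)} = 5 q$
$K{\left(R,U \right)} = 2 U \left(-60 + R\right)$ ($K{\left(R,U \right)} = \left(R + 5 \left(-3\right) \left(6 - 2\right)\right) \left(U + U\right) = \left(R - 60\right) 2 U = \left(-60 + R\right) 2 U = 2 U \left(-60 + R\right)$)
$\frac{1}{-39415 + K{\left(\sqrt{12 - 10},c{\left(1,-13 \right)} \right)}} = \frac{1}{-39415 + 2 \cdot 1 \left(-13\right) \left(-60 + \sqrt{12 - 10}\right)} = \frac{1}{-39415 + 2 \left(-13\right) \left(-60 + \sqrt{2}\right)} = \frac{1}{-39415 + \left(1560 - 26 \sqrt{2}\right)} = \frac{1}{-37855 - 26 \sqrt{2}}$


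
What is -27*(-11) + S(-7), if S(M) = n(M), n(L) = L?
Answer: 290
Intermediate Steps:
S(M) = M
-27*(-11) + S(-7) = -27*(-11) - 7 = 297 - 7 = 290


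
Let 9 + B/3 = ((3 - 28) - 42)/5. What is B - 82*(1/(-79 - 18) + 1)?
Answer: -71952/485 ≈ -148.35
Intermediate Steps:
B = -336/5 (B = -27 + 3*(((3 - 28) - 42)/5) = -27 + 3*((-25 - 42)*(⅕)) = -27 + 3*(-67*⅕) = -27 + 3*(-67/5) = -27 - 201/5 = -336/5 ≈ -67.200)
B - 82*(1/(-79 - 18) + 1) = -336/5 - 82*(1/(-79 - 18) + 1) = -336/5 - 82*(1/(-97) + 1) = -336/5 - 82*(-1/97 + 1) = -336/5 - 82*96/97 = -336/5 - 7872/97 = -71952/485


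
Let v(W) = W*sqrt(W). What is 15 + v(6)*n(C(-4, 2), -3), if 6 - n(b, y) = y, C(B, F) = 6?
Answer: 15 + 54*sqrt(6) ≈ 147.27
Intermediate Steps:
v(W) = W**(3/2)
n(b, y) = 6 - y
15 + v(6)*n(C(-4, 2), -3) = 15 + 6**(3/2)*(6 - 1*(-3)) = 15 + (6*sqrt(6))*(6 + 3) = 15 + (6*sqrt(6))*9 = 15 + 54*sqrt(6)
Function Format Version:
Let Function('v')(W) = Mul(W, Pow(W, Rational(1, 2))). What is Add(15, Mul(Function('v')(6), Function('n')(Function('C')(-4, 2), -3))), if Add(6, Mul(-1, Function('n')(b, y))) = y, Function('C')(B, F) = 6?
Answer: Add(15, Mul(54, Pow(6, Rational(1, 2)))) ≈ 147.27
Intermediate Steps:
Function('v')(W) = Pow(W, Rational(3, 2))
Function('n')(b, y) = Add(6, Mul(-1, y))
Add(15, Mul(Function('v')(6), Function('n')(Function('C')(-4, 2), -3))) = Add(15, Mul(Pow(6, Rational(3, 2)), Add(6, Mul(-1, -3)))) = Add(15, Mul(Mul(6, Pow(6, Rational(1, 2))), Add(6, 3))) = Add(15, Mul(Mul(6, Pow(6, Rational(1, 2))), 9)) = Add(15, Mul(54, Pow(6, Rational(1, 2))))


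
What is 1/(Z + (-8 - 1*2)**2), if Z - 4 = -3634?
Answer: -1/3530 ≈ -0.00028329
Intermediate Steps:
Z = -3630 (Z = 4 - 3634 = -3630)
1/(Z + (-8 - 1*2)**2) = 1/(-3630 + (-8 - 1*2)**2) = 1/(-3630 + (-8 - 2)**2) = 1/(-3630 + (-10)**2) = 1/(-3630 + 100) = 1/(-3530) = -1/3530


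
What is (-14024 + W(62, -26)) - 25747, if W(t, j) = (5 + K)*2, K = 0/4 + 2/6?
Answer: -119281/3 ≈ -39760.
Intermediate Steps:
K = ⅓ (K = 0*(¼) + 2*(⅙) = 0 + ⅓ = ⅓ ≈ 0.33333)
W(t, j) = 32/3 (W(t, j) = (5 + ⅓)*2 = (16/3)*2 = 32/3)
(-14024 + W(62, -26)) - 25747 = (-14024 + 32/3) - 25747 = -42040/3 - 25747 = -119281/3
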